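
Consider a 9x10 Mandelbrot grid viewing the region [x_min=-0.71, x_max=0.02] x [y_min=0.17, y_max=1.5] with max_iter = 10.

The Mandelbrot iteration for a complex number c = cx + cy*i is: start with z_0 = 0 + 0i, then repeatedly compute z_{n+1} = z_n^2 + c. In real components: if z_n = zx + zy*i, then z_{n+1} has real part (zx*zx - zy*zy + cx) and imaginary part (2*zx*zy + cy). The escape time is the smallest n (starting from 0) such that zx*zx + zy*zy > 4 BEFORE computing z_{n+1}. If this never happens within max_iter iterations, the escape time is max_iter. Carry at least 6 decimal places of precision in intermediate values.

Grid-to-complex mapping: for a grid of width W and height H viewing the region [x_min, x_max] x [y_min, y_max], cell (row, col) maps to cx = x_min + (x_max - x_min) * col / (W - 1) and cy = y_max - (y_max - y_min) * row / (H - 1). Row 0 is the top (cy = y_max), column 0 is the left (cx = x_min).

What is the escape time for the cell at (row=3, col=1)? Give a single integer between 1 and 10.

Answer: 3

Derivation:
z_0 = 0 + 0i, c = -0.6187 + 1.0567i
Iter 1: z = -0.6187 + 1.0567i, |z|^2 = 1.4994
Iter 2: z = -1.3524 + -0.2510i, |z|^2 = 1.8921
Iter 3: z = 1.1474 + 1.7355i, |z|^2 = 4.3284
Escaped at iteration 3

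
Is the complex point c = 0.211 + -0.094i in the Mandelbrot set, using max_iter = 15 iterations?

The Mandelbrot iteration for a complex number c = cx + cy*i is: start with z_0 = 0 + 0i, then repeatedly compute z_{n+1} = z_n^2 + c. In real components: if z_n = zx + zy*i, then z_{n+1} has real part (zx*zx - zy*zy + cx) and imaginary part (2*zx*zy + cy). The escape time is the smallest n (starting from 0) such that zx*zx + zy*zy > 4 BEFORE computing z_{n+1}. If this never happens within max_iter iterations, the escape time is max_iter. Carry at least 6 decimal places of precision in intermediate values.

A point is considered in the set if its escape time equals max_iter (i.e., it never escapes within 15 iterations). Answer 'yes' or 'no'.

Answer: yes

Derivation:
z_0 = 0 + 0i, c = 0.2110 + -0.0940i
Iter 1: z = 0.2110 + -0.0940i, |z|^2 = 0.0534
Iter 2: z = 0.2467 + -0.1337i, |z|^2 = 0.0787
Iter 3: z = 0.2540 + -0.1599i, |z|^2 = 0.0901
Iter 4: z = 0.2499 + -0.1752i, |z|^2 = 0.0932
Iter 5: z = 0.2428 + -0.1816i, |z|^2 = 0.0919
Iter 6: z = 0.2369 + -0.1822i, |z|^2 = 0.0893
Iter 7: z = 0.2340 + -0.1803i, |z|^2 = 0.0873
Iter 8: z = 0.2332 + -0.1784i, |z|^2 = 0.0862
Iter 9: z = 0.2336 + -0.1772i, |z|^2 = 0.0860
Iter 10: z = 0.2342 + -0.1768i, |z|^2 = 0.0861
Iter 11: z = 0.2346 + -0.1768i, |z|^2 = 0.0863
Iter 12: z = 0.2348 + -0.1769i, |z|^2 = 0.0864
Iter 13: z = 0.2348 + -0.1771i, |z|^2 = 0.0865
Iter 14: z = 0.2348 + -0.1772i, |z|^2 = 0.0865
Did not escape in 15 iterations → in set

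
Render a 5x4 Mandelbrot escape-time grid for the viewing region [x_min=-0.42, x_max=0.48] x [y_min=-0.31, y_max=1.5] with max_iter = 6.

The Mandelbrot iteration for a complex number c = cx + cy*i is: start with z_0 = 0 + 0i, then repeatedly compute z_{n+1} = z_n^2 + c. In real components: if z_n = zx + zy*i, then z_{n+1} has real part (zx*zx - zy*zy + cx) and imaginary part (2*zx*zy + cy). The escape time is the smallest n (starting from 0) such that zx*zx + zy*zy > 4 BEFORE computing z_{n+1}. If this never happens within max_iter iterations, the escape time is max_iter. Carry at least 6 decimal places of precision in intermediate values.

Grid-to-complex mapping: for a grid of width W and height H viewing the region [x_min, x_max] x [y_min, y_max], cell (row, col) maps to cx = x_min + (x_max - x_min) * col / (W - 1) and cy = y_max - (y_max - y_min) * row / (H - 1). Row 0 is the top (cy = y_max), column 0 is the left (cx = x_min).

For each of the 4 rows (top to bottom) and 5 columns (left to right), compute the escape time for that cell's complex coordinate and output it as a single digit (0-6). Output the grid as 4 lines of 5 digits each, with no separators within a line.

(row=0, col=0): c = -0.4200 + 1.5000i → escape time 2
(row=0, col=1): c = -0.1950 + 1.5000i → escape time 2
(row=0, col=2): c = 0.0300 + 1.5000i → escape time 2
(row=0, col=3): c = 0.2550 + 1.5000i → escape time 2
(row=0, col=4): c = 0.4800 + 1.5000i → escape time 2
(row=1, col=0): c = -0.4200 + 0.8967i → escape time 5
(row=1, col=1): c = -0.1950 + 0.8967i → escape time 6
(row=1, col=2): c = 0.0300 + 0.8967i → escape time 6
(row=1, col=3): c = 0.2550 + 0.8967i → escape time 4
(row=1, col=4): c = 0.4800 + 0.8967i → escape time 3
(row=2, col=0): c = -0.4200 + 0.2933i → escape time 6
(row=2, col=1): c = -0.1950 + 0.2933i → escape time 6
(row=2, col=2): c = 0.0300 + 0.2933i → escape time 6
(row=2, col=3): c = 0.2550 + 0.2933i → escape time 6
(row=2, col=4): c = 0.4800 + 0.2933i → escape time 6
(row=3, col=0): c = -0.4200 + -0.3100i → escape time 6
(row=3, col=1): c = -0.1950 + -0.3100i → escape time 6
(row=3, col=2): c = 0.0300 + -0.3100i → escape time 6
(row=3, col=3): c = 0.2550 + -0.3100i → escape time 6
(row=3, col=4): c = 0.4800 + -0.3100i → escape time 6

Answer: 22222
56643
66666
66666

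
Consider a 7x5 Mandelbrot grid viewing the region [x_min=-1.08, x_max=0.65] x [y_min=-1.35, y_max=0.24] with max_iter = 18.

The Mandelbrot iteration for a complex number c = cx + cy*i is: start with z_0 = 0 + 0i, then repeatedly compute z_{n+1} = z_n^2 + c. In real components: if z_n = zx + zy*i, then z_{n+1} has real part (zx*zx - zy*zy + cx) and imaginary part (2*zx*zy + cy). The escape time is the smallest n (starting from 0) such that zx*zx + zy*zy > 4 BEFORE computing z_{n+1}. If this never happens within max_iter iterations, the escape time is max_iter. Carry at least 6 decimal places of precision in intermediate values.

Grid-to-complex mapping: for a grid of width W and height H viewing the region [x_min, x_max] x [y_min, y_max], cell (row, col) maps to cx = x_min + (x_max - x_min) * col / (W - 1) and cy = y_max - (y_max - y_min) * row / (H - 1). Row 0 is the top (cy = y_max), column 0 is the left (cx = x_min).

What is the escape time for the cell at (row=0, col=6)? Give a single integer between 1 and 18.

z_0 = 0 + 0i, c = 0.6500 + 0.2400i
Iter 1: z = 0.6500 + 0.2400i, |z|^2 = 0.4801
Iter 2: z = 1.0149 + 0.5520i, |z|^2 = 1.3347
Iter 3: z = 1.3753 + 1.3604i, |z|^2 = 3.7423
Iter 4: z = 0.6907 + 3.9821i, |z|^2 = 16.3342
Escaped at iteration 4

Answer: 4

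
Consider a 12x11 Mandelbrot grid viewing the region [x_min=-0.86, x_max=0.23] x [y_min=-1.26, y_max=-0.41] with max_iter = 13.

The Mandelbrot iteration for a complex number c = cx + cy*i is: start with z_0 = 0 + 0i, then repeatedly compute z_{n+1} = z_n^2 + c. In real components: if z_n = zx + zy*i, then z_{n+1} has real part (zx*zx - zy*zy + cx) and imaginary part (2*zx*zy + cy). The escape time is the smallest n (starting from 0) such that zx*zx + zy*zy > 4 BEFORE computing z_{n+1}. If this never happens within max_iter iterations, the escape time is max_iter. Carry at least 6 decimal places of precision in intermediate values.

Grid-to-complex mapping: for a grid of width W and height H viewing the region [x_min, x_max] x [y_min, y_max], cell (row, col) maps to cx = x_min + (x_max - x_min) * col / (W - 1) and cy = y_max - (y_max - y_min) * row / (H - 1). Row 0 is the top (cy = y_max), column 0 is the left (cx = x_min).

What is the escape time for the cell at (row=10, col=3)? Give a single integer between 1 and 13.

z_0 = 0 + 0i, c = -0.5627 + -1.2600i
Iter 1: z = -0.5627 + -1.2600i, |z|^2 = 1.9043
Iter 2: z = -1.8337 + 0.1581i, |z|^2 = 3.3873
Iter 3: z = 2.7746 + -1.8397i, |z|^2 = 11.0830
Escaped at iteration 3

Answer: 3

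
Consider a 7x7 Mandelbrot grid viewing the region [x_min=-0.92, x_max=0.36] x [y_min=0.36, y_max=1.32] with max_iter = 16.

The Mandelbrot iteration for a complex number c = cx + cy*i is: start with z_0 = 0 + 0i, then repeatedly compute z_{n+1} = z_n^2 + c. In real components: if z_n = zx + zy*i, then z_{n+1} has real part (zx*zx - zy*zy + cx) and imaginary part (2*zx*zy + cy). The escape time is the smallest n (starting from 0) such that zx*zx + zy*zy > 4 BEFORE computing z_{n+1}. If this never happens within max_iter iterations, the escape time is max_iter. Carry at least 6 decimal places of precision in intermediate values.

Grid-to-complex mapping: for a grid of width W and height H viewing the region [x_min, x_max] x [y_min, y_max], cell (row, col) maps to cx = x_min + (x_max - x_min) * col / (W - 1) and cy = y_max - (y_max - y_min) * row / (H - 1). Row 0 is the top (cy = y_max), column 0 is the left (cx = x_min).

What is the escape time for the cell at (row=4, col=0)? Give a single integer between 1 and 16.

z_0 = 0 + 0i, c = -0.9200 + 0.6800i
Iter 1: z = -0.9200 + 0.6800i, |z|^2 = 1.3088
Iter 2: z = -0.5360 + -0.5712i, |z|^2 = 0.6136
Iter 3: z = -0.9590 + 1.2923i, |z|^2 = 2.5897
Iter 4: z = -1.6705 + -1.7986i, |z|^2 = 6.0255
Escaped at iteration 4

Answer: 4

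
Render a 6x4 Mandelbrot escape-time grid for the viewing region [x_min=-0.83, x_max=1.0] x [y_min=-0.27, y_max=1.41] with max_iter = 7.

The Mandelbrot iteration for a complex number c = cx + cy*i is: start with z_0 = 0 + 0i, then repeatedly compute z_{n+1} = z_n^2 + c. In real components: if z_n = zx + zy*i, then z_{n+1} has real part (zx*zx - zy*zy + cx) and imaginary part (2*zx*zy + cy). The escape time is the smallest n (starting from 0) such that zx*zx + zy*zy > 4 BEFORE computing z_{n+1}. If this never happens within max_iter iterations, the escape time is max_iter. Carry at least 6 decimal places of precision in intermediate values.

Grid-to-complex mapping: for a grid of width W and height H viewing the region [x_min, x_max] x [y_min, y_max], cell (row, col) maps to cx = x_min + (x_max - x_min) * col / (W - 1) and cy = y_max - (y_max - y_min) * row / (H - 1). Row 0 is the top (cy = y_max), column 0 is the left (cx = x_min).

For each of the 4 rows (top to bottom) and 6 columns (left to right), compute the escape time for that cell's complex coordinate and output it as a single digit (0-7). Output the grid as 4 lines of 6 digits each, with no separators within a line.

(row=0, col=0): c = -0.8300 + 1.4100i → escape time 2
(row=0, col=1): c = -0.4640 + 1.4100i → escape time 2
(row=0, col=2): c = -0.0980 + 1.4100i → escape time 2
(row=0, col=3): c = 0.2680 + 1.4100i → escape time 2
(row=0, col=4): c = 0.6340 + 1.4100i → escape time 2
(row=0, col=5): c = 1.0000 + 1.4100i → escape time 2
(row=1, col=0): c = -0.8300 + 0.8500i → escape time 4
(row=1, col=1): c = -0.4640 + 0.8500i → escape time 5
(row=1, col=2): c = -0.0980 + 0.8500i → escape time 7
(row=1, col=3): c = 0.2680 + 0.8500i → escape time 4
(row=1, col=4): c = 0.6340 + 0.8500i → escape time 3
(row=1, col=5): c = 1.0000 + 0.8500i → escape time 2
(row=2, col=0): c = -0.8300 + 0.2900i → escape time 7
(row=2, col=1): c = -0.4640 + 0.2900i → escape time 7
(row=2, col=2): c = -0.0980 + 0.2900i → escape time 7
(row=2, col=3): c = 0.2680 + 0.2900i → escape time 7
(row=2, col=4): c = 0.6340 + 0.2900i → escape time 4
(row=2, col=5): c = 1.0000 + 0.2900i → escape time 2
(row=3, col=0): c = -0.8300 + -0.2700i → escape time 7
(row=3, col=1): c = -0.4640 + -0.2700i → escape time 7
(row=3, col=2): c = -0.0980 + -0.2700i → escape time 7
(row=3, col=3): c = 0.2680 + -0.2700i → escape time 7
(row=3, col=4): c = 0.6340 + -0.2700i → escape time 4
(row=3, col=5): c = 1.0000 + -0.2700i → escape time 2

Answer: 222222
457432
777742
777742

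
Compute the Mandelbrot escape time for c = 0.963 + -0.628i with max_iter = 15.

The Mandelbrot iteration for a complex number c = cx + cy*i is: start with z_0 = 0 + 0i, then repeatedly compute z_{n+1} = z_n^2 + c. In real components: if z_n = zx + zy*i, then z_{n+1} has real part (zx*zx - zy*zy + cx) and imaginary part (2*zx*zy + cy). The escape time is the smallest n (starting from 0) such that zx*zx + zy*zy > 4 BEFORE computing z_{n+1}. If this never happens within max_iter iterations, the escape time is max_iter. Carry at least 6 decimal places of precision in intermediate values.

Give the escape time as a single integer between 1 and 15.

Answer: 2

Derivation:
z_0 = 0 + 0i, c = 0.9630 + -0.6280i
Iter 1: z = 0.9630 + -0.6280i, |z|^2 = 1.3218
Iter 2: z = 1.4960 + -1.8375i, |z|^2 = 5.6145
Escaped at iteration 2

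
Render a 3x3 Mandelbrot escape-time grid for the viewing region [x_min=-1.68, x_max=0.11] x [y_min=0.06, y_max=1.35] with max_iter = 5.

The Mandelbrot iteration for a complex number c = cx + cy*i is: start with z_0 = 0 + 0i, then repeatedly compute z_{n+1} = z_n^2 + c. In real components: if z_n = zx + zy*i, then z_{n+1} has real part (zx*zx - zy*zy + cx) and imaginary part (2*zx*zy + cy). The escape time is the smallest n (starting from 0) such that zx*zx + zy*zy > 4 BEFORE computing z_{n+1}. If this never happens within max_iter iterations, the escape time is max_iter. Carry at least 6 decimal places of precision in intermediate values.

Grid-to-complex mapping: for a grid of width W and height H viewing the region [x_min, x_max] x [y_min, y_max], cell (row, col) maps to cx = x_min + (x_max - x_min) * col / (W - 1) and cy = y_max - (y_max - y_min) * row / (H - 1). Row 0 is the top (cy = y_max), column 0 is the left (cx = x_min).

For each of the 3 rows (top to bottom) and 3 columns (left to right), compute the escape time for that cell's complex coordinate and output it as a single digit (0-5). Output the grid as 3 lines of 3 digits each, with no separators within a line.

(row=0, col=0): c = -1.6800 + 1.3500i → escape time 1
(row=0, col=1): c = -0.7850 + 1.3500i → escape time 2
(row=0, col=2): c = 0.1100 + 1.3500i → escape time 2
(row=1, col=0): c = -1.6800 + 0.7050i → escape time 3
(row=1, col=1): c = -0.7850 + 0.7050i → escape time 4
(row=1, col=2): c = 0.1100 + 0.7050i → escape time 5
(row=2, col=0): c = -1.6800 + 0.0600i → escape time 5
(row=2, col=1): c = -0.7850 + 0.0600i → escape time 5
(row=2, col=2): c = 0.1100 + 0.0600i → escape time 5

Answer: 122
345
555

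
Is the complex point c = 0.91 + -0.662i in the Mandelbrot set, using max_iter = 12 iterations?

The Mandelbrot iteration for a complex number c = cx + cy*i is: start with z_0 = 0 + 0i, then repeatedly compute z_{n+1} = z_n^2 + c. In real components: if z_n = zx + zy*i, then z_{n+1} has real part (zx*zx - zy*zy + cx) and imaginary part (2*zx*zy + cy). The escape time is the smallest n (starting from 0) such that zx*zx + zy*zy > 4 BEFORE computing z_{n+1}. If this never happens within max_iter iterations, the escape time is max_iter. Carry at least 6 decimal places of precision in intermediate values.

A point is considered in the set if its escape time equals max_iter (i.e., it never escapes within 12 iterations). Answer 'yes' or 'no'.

z_0 = 0 + 0i, c = 0.9100 + -0.6620i
Iter 1: z = 0.9100 + -0.6620i, |z|^2 = 1.2663
Iter 2: z = 1.2999 + -1.8668i, |z|^2 = 5.1747
Escaped at iteration 2

Answer: no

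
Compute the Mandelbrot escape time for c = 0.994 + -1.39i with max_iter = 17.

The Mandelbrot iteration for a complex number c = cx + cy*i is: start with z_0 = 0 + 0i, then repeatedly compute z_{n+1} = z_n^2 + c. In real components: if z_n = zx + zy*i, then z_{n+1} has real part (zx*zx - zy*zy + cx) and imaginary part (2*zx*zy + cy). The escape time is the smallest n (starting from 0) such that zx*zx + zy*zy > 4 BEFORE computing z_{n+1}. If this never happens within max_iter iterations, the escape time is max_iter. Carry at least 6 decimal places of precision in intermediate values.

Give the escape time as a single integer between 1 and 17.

Answer: 2

Derivation:
z_0 = 0 + 0i, c = 0.9940 + -1.3900i
Iter 1: z = 0.9940 + -1.3900i, |z|^2 = 2.9201
Iter 2: z = 0.0499 + -4.1533i, |z|^2 = 17.2526
Escaped at iteration 2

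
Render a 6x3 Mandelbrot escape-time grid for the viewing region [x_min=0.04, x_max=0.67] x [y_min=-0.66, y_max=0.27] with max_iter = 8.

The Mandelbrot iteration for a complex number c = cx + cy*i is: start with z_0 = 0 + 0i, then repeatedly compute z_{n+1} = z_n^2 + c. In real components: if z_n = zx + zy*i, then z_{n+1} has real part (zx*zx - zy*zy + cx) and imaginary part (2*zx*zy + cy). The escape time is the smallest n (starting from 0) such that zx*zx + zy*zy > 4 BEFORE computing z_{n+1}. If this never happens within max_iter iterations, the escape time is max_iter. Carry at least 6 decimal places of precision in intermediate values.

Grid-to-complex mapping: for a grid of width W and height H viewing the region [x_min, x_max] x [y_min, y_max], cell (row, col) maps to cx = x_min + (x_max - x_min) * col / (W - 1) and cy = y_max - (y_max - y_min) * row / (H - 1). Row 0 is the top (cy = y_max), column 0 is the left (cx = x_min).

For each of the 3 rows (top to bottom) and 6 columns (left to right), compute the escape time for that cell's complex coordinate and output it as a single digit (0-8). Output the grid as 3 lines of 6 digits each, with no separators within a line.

Answer: 888843
888843
887633

Derivation:
(row=0, col=0): c = 0.0400 + 0.2700i → escape time 8
(row=0, col=1): c = 0.1660 + 0.2700i → escape time 8
(row=0, col=2): c = 0.2920 + 0.2700i → escape time 8
(row=0, col=3): c = 0.4180 + 0.2700i → escape time 8
(row=0, col=4): c = 0.5440 + 0.2700i → escape time 4
(row=0, col=5): c = 0.6700 + 0.2700i → escape time 3
(row=1, col=0): c = 0.0400 + -0.1950i → escape time 8
(row=1, col=1): c = 0.1660 + -0.1950i → escape time 8
(row=1, col=2): c = 0.2920 + -0.1950i → escape time 8
(row=1, col=3): c = 0.4180 + -0.1950i → escape time 8
(row=1, col=4): c = 0.5440 + -0.1950i → escape time 4
(row=1, col=5): c = 0.6700 + -0.1950i → escape time 3
(row=2, col=0): c = 0.0400 + -0.6600i → escape time 8
(row=2, col=1): c = 0.1660 + -0.6600i → escape time 8
(row=2, col=2): c = 0.2920 + -0.6600i → escape time 7
(row=2, col=3): c = 0.4180 + -0.6600i → escape time 6
(row=2, col=4): c = 0.5440 + -0.6600i → escape time 3
(row=2, col=5): c = 0.6700 + -0.6600i → escape time 3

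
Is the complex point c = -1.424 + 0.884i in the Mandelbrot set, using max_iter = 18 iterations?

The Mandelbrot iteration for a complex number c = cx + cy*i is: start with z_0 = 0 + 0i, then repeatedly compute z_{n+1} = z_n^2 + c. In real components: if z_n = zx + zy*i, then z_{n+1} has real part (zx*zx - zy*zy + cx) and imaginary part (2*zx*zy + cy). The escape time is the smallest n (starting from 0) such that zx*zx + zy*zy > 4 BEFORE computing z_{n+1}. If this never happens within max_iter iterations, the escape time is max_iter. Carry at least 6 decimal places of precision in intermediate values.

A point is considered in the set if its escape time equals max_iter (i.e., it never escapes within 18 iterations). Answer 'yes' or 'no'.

z_0 = 0 + 0i, c = -1.4240 + 0.8840i
Iter 1: z = -1.4240 + 0.8840i, |z|^2 = 2.8092
Iter 2: z = -0.1777 + -1.6336i, |z|^2 = 2.7003
Iter 3: z = -4.0612 + 1.4645i, |z|^2 = 18.6381
Escaped at iteration 3

Answer: no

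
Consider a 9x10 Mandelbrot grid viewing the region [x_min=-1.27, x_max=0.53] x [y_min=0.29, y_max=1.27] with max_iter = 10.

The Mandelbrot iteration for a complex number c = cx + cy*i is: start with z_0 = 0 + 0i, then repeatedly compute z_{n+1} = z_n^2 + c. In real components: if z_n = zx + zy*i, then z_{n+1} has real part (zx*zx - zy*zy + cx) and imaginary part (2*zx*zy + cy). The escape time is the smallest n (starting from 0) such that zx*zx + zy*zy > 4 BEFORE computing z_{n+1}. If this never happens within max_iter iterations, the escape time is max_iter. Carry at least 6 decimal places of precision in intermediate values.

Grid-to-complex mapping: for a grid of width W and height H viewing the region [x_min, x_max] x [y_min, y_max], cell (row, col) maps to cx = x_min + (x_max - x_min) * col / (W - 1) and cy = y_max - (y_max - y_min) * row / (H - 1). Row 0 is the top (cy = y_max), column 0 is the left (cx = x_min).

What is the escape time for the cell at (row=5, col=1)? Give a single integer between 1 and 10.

Answer: 3

Derivation:
z_0 = 0 + 0i, c = -1.0450 + 0.7256i
Iter 1: z = -1.0450 + 0.7256i, |z|^2 = 1.6185
Iter 2: z = -0.4794 + -0.7909i, |z|^2 = 0.8553
Iter 3: z = -1.4406 + 1.4838i, |z|^2 = 4.2772
Escaped at iteration 3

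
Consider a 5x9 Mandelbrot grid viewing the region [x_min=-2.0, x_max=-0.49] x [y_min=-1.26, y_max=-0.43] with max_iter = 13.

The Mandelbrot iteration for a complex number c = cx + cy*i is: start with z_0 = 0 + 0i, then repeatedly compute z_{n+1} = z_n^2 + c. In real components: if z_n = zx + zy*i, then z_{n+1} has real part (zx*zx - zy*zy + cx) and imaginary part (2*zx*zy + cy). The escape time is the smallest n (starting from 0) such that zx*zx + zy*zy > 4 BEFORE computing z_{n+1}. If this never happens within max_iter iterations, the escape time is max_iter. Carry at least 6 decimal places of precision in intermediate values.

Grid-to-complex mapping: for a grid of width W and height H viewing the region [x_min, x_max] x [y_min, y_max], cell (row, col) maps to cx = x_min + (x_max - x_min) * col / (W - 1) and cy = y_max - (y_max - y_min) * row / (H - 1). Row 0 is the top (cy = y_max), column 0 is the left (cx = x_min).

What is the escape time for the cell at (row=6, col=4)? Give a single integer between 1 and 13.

z_0 = 0 + 0i, c = -0.4900 + -1.0525i
Iter 1: z = -0.4900 + -1.0525i, |z|^2 = 1.3479
Iter 2: z = -1.3577 + -0.0211i, |z|^2 = 1.8437
Iter 3: z = 1.3528 + -0.9953i, |z|^2 = 2.8207
Iter 4: z = 0.3493 + -3.7455i, |z|^2 = 14.1506
Escaped at iteration 4

Answer: 4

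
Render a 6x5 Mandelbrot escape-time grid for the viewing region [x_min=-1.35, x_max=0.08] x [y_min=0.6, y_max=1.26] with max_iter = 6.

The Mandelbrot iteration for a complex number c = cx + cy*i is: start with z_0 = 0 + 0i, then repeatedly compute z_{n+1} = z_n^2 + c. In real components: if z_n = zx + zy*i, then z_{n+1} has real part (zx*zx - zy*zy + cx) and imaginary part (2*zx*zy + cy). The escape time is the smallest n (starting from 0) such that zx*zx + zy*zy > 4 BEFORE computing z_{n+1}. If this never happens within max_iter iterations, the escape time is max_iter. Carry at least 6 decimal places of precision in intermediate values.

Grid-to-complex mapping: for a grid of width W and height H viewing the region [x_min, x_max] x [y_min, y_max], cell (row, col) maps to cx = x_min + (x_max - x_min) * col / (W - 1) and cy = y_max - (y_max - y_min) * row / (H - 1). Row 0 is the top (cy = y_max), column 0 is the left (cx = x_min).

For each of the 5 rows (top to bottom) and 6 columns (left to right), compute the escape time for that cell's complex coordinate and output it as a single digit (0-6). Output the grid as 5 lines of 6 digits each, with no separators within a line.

Answer: 223332
333464
333465
334666
345666

Derivation:
(row=0, col=0): c = -1.3500 + 1.2600i → escape time 2
(row=0, col=1): c = -1.0640 + 1.2600i → escape time 2
(row=0, col=2): c = -0.7780 + 1.2600i → escape time 3
(row=0, col=3): c = -0.4920 + 1.2600i → escape time 3
(row=0, col=4): c = -0.2060 + 1.2600i → escape time 3
(row=0, col=5): c = 0.0800 + 1.2600i → escape time 2
(row=1, col=0): c = -1.3500 + 1.0950i → escape time 3
(row=1, col=1): c = -1.0640 + 1.0950i → escape time 3
(row=1, col=2): c = -0.7780 + 1.0950i → escape time 3
(row=1, col=3): c = -0.4920 + 1.0950i → escape time 4
(row=1, col=4): c = -0.2060 + 1.0950i → escape time 6
(row=1, col=5): c = 0.0800 + 1.0950i → escape time 4
(row=2, col=0): c = -1.3500 + 0.9300i → escape time 3
(row=2, col=1): c = -1.0640 + 0.9300i → escape time 3
(row=2, col=2): c = -0.7780 + 0.9300i → escape time 3
(row=2, col=3): c = -0.4920 + 0.9300i → escape time 4
(row=2, col=4): c = -0.2060 + 0.9300i → escape time 6
(row=2, col=5): c = 0.0800 + 0.9300i → escape time 5
(row=3, col=0): c = -1.3500 + 0.7650i → escape time 3
(row=3, col=1): c = -1.0640 + 0.7650i → escape time 3
(row=3, col=2): c = -0.7780 + 0.7650i → escape time 4
(row=3, col=3): c = -0.4920 + 0.7650i → escape time 6
(row=3, col=4): c = -0.2060 + 0.7650i → escape time 6
(row=3, col=5): c = 0.0800 + 0.7650i → escape time 6
(row=4, col=0): c = -1.3500 + 0.6000i → escape time 3
(row=4, col=1): c = -1.0640 + 0.6000i → escape time 4
(row=4, col=2): c = -0.7780 + 0.6000i → escape time 5
(row=4, col=3): c = -0.4920 + 0.6000i → escape time 6
(row=4, col=4): c = -0.2060 + 0.6000i → escape time 6
(row=4, col=5): c = 0.0800 + 0.6000i → escape time 6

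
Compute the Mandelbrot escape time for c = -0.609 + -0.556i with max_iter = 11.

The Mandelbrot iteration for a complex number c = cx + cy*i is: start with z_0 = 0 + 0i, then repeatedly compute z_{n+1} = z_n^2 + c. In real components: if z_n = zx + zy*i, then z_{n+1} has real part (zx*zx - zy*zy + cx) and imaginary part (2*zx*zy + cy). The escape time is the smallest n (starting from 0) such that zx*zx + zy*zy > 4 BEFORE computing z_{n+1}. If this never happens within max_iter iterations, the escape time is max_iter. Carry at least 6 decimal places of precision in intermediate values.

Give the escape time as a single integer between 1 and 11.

z_0 = 0 + 0i, c = -0.6090 + -0.5560i
Iter 1: z = -0.6090 + -0.5560i, |z|^2 = 0.6800
Iter 2: z = -0.5473 + 0.1212i, |z|^2 = 0.3142
Iter 3: z = -0.3242 + -0.6887i, |z|^2 = 0.5794
Iter 4: z = -0.9781 + -0.1095i, |z|^2 = 0.9688
Iter 5: z = 0.3358 + -0.3419i, |z|^2 = 0.2296
Iter 6: z = -0.6131 + -0.7856i, |z|^2 = 0.9930
Iter 7: z = -0.8502 + 0.4073i, |z|^2 = 0.8888
Iter 8: z = -0.0520 + -1.2486i, |z|^2 = 1.5617
Iter 9: z = -2.1653 + -0.4262i, |z|^2 = 4.8701
Escaped at iteration 9

Answer: 9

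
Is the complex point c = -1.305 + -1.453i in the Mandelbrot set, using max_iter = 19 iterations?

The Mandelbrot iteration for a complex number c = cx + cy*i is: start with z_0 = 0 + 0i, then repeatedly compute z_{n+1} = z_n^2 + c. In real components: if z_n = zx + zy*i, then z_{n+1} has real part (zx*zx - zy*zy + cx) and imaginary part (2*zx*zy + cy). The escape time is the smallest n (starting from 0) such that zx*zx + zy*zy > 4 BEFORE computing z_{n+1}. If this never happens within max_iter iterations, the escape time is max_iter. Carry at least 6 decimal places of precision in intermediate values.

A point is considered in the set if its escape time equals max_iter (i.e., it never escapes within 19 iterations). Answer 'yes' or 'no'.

Answer: no

Derivation:
z_0 = 0 + 0i, c = -1.3050 + -1.4530i
Iter 1: z = -1.3050 + -1.4530i, |z|^2 = 3.8142
Iter 2: z = -1.7132 + 2.3393i, |z|^2 = 8.4075
Escaped at iteration 2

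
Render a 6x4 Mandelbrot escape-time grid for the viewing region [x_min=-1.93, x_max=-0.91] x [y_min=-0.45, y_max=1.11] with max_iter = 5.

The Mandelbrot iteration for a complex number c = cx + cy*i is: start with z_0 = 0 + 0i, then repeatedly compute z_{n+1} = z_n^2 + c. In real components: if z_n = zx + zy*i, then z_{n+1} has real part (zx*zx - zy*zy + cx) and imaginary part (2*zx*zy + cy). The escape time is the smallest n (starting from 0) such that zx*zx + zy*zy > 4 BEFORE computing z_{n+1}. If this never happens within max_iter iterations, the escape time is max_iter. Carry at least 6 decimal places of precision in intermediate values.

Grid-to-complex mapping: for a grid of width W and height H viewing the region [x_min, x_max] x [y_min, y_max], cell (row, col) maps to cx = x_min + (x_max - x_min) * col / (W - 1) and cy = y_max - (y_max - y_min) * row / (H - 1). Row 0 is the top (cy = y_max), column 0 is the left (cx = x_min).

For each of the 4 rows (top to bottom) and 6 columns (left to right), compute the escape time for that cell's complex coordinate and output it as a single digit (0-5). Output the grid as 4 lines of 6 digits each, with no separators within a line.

(row=0, col=0): c = -1.9300 + 1.1100i → escape time 1
(row=0, col=1): c = -1.7260 + 1.1100i → escape time 1
(row=0, col=2): c = -1.5220 + 1.1100i → escape time 2
(row=0, col=3): c = -1.3180 + 1.1100i → escape time 3
(row=0, col=4): c = -1.1140 + 1.1100i → escape time 3
(row=0, col=5): c = -0.9100 + 1.1100i → escape time 3
(row=1, col=0): c = -1.9300 + 0.5900i → escape time 1
(row=1, col=1): c = -1.7260 + 0.5900i → escape time 3
(row=1, col=2): c = -1.5220 + 0.5900i → escape time 3
(row=1, col=3): c = -1.3180 + 0.5900i → escape time 3
(row=1, col=4): c = -1.1140 + 0.5900i → escape time 4
(row=1, col=5): c = -0.9100 + 0.5900i → escape time 5
(row=2, col=0): c = -1.9300 + 0.0700i → escape time 5
(row=2, col=1): c = -1.7260 + 0.0700i → escape time 5
(row=2, col=2): c = -1.5220 + 0.0700i → escape time 5
(row=2, col=3): c = -1.3180 + 0.0700i → escape time 5
(row=2, col=4): c = -1.1140 + 0.0700i → escape time 5
(row=2, col=5): c = -0.9100 + 0.0700i → escape time 5
(row=3, col=0): c = -1.9300 + -0.4500i → escape time 2
(row=3, col=1): c = -1.7260 + -0.4500i → escape time 3
(row=3, col=2): c = -1.5220 + -0.4500i → escape time 3
(row=3, col=3): c = -1.3180 + -0.4500i → escape time 5
(row=3, col=4): c = -1.1140 + -0.4500i → escape time 5
(row=3, col=5): c = -0.9100 + -0.4500i → escape time 5

Answer: 112333
133345
555555
233555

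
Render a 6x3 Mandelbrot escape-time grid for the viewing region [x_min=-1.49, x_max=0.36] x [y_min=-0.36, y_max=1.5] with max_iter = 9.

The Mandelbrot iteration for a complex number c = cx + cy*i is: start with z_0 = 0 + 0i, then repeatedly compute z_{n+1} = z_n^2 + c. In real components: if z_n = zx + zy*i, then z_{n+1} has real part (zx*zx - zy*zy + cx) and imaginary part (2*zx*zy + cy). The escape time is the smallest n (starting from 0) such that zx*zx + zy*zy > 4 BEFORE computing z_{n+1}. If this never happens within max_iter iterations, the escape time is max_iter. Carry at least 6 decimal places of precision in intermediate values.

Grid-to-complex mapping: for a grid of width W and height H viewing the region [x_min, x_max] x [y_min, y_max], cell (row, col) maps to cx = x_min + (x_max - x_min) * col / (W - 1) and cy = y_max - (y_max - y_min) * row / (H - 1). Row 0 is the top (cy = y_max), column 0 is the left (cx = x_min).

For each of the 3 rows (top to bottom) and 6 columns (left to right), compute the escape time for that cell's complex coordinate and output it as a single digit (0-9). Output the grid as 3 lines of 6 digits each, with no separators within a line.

Answer: 122222
346999
489999

Derivation:
(row=0, col=0): c = -1.4900 + 1.5000i → escape time 1
(row=0, col=1): c = -1.1200 + 1.5000i → escape time 2
(row=0, col=2): c = -0.7500 + 1.5000i → escape time 2
(row=0, col=3): c = -0.3800 + 1.5000i → escape time 2
(row=0, col=4): c = -0.0100 + 1.5000i → escape time 2
(row=0, col=5): c = 0.3600 + 1.5000i → escape time 2
(row=1, col=0): c = -1.4900 + 0.5700i → escape time 3
(row=1, col=1): c = -1.1200 + 0.5700i → escape time 4
(row=1, col=2): c = -0.7500 + 0.5700i → escape time 6
(row=1, col=3): c = -0.3800 + 0.5700i → escape time 9
(row=1, col=4): c = -0.0100 + 0.5700i → escape time 9
(row=1, col=5): c = 0.3600 + 0.5700i → escape time 9
(row=2, col=0): c = -1.4900 + -0.3600i → escape time 4
(row=2, col=1): c = -1.1200 + -0.3600i → escape time 8
(row=2, col=2): c = -0.7500 + -0.3600i → escape time 9
(row=2, col=3): c = -0.3800 + -0.3600i → escape time 9
(row=2, col=4): c = -0.0100 + -0.3600i → escape time 9
(row=2, col=5): c = 0.3600 + -0.3600i → escape time 9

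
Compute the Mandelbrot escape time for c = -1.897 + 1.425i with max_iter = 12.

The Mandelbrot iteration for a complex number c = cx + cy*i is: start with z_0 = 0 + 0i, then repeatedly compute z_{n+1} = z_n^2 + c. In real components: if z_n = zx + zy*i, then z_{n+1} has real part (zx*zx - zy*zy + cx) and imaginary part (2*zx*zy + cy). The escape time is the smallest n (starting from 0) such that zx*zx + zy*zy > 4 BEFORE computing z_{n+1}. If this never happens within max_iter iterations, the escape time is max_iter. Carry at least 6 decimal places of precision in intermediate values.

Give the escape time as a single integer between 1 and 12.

z_0 = 0 + 0i, c = -1.8970 + 1.4250i
Iter 1: z = -1.8970 + 1.4250i, |z|^2 = 5.6292
Escaped at iteration 1

Answer: 1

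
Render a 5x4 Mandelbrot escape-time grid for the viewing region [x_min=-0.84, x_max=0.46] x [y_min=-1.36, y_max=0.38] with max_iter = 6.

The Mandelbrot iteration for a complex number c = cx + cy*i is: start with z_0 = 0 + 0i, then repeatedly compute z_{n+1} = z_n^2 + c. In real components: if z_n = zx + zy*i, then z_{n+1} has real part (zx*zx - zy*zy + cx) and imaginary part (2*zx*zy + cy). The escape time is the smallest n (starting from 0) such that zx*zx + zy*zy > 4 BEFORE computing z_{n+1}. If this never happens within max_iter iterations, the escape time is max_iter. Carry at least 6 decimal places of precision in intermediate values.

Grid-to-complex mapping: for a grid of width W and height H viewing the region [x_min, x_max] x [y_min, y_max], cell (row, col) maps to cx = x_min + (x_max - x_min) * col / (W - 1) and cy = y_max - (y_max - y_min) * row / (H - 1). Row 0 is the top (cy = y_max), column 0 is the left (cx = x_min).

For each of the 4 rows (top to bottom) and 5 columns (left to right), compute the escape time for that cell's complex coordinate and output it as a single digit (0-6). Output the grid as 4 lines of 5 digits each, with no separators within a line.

Answer: 66666
66666
46663
22222

Derivation:
(row=0, col=0): c = -0.8400 + 0.3800i → escape time 6
(row=0, col=1): c = -0.5150 + 0.3800i → escape time 6
(row=0, col=2): c = -0.1900 + 0.3800i → escape time 6
(row=0, col=3): c = 0.1350 + 0.3800i → escape time 6
(row=0, col=4): c = 0.4600 + 0.3800i → escape time 6
(row=1, col=0): c = -0.8400 + -0.2000i → escape time 6
(row=1, col=1): c = -0.5150 + -0.2000i → escape time 6
(row=1, col=2): c = -0.1900 + -0.2000i → escape time 6
(row=1, col=3): c = 0.1350 + -0.2000i → escape time 6
(row=1, col=4): c = 0.4600 + -0.2000i → escape time 6
(row=2, col=0): c = -0.8400 + -0.7800i → escape time 4
(row=2, col=1): c = -0.5150 + -0.7800i → escape time 6
(row=2, col=2): c = -0.1900 + -0.7800i → escape time 6
(row=2, col=3): c = 0.1350 + -0.7800i → escape time 6
(row=2, col=4): c = 0.4600 + -0.7800i → escape time 3
(row=3, col=0): c = -0.8400 + -1.3600i → escape time 2
(row=3, col=1): c = -0.5150 + -1.3600i → escape time 2
(row=3, col=2): c = -0.1900 + -1.3600i → escape time 2
(row=3, col=3): c = 0.1350 + -1.3600i → escape time 2
(row=3, col=4): c = 0.4600 + -1.3600i → escape time 2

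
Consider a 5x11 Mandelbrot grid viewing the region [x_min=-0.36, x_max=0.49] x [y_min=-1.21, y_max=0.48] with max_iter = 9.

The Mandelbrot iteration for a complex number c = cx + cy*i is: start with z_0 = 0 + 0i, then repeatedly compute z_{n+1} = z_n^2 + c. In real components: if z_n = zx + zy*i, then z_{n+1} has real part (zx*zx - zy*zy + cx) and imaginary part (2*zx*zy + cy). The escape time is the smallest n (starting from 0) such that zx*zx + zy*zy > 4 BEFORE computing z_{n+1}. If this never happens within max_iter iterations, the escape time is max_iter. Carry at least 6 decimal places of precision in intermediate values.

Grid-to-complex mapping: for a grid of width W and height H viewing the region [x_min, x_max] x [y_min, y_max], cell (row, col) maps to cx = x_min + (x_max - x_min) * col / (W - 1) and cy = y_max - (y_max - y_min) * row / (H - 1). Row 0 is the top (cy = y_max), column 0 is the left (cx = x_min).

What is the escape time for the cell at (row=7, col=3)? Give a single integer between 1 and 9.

z_0 = 0 + 0i, c = 0.2775 + -0.7030i
Iter 1: z = 0.2775 + -0.7030i, |z|^2 = 0.5712
Iter 2: z = -0.1397 + -1.0932i, |z|^2 = 1.2145
Iter 3: z = -0.8980 + -0.3976i, |z|^2 = 0.9644
Iter 4: z = 0.9258 + 0.0110i, |z|^2 = 0.8573
Iter 5: z = 1.1345 + -0.6826i, |z|^2 = 1.7531
Iter 6: z = 1.0988 + -2.2519i, |z|^2 = 6.2782
Escaped at iteration 6

Answer: 6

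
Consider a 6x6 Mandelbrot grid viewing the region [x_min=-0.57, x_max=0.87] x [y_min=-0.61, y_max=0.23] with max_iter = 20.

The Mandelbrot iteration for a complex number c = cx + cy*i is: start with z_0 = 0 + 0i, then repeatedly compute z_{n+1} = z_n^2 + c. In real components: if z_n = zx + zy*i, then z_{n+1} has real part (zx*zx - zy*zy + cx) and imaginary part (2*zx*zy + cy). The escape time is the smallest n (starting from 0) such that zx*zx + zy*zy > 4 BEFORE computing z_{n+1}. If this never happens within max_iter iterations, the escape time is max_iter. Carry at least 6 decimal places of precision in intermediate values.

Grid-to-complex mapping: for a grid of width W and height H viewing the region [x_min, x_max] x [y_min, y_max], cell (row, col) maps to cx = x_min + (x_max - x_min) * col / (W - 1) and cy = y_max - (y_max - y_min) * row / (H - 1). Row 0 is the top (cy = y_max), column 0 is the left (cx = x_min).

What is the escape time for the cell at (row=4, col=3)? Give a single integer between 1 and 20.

Answer: 20

Derivation:
z_0 = 0 + 0i, c = 0.2940 + -0.4420i
Iter 1: z = 0.2940 + -0.4420i, |z|^2 = 0.2818
Iter 2: z = 0.1851 + -0.7019i, |z|^2 = 0.5269
Iter 3: z = -0.1644 + -0.7018i, |z|^2 = 0.5196
Iter 4: z = -0.1715 + -0.2112i, |z|^2 = 0.0740
Iter 5: z = 0.2788 + -0.3695i, |z|^2 = 0.2143
Iter 6: z = 0.2352 + -0.6481i, |z|^2 = 0.4753
Iter 7: z = -0.0707 + -0.7468i, |z|^2 = 0.5627
Iter 8: z = -0.2587 + -0.3364i, |z|^2 = 0.1801
Iter 9: z = 0.2477 + -0.2679i, |z|^2 = 0.1332
Iter 10: z = 0.2836 + -0.5747i, |z|^2 = 0.4108
Iter 11: z = 0.0441 + -0.7680i, |z|^2 = 0.5917
Iter 12: z = -0.2939 + -0.5097i, |z|^2 = 0.3462
Iter 13: z = 0.1205 + -0.1424i, |z|^2 = 0.0348
Iter 14: z = 0.2882 + -0.4763i, |z|^2 = 0.3100
Iter 15: z = 0.1502 + -0.7166i, |z|^2 = 0.5361
Iter 16: z = -0.1970 + -0.6572i, |z|^2 = 0.4708
Iter 17: z = -0.0992 + -0.1831i, |z|^2 = 0.0434
Iter 18: z = 0.2703 + -0.4057i, |z|^2 = 0.2376
Iter 19: z = 0.2025 + -0.6613i, |z|^2 = 0.4783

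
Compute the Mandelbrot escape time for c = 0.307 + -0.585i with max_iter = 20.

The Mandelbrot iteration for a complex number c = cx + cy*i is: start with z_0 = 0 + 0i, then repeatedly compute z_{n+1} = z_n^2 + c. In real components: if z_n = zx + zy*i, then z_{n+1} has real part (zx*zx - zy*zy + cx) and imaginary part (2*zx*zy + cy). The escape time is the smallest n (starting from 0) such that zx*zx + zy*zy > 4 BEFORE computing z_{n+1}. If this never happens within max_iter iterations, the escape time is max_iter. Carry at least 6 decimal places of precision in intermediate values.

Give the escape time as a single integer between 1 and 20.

z_0 = 0 + 0i, c = 0.3070 + -0.5850i
Iter 1: z = 0.3070 + -0.5850i, |z|^2 = 0.4365
Iter 2: z = 0.0590 + -0.9442i, |z|^2 = 0.8950
Iter 3: z = -0.5810 + -0.6965i, |z|^2 = 0.8226
Iter 4: z = 0.1595 + 0.2243i, |z|^2 = 0.0758
Iter 5: z = 0.2821 + -0.5134i, |z|^2 = 0.3432
Iter 6: z = 0.1230 + -0.8747i, |z|^2 = 0.7803
Iter 7: z = -0.4430 + -0.8001i, |z|^2 = 0.8365
Iter 8: z = -0.1370 + 0.1239i, |z|^2 = 0.0341
Iter 9: z = 0.3104 + -0.6190i, |z|^2 = 0.4795
Iter 10: z = 0.0202 + -0.9692i, |z|^2 = 0.9399
Iter 11: z = -0.6320 + -0.6242i, |z|^2 = 0.7891
Iter 12: z = 0.3168 + 0.2041i, |z|^2 = 0.1420
Iter 13: z = 0.3657 + -0.4557i, |z|^2 = 0.3414
Iter 14: z = 0.2331 + -0.9183i, |z|^2 = 0.8976
Iter 15: z = -0.4820 + -1.0131i, |z|^2 = 1.2586
Iter 16: z = -0.4870 + 0.3915i, |z|^2 = 0.3905
Iter 17: z = 0.3909 + -0.9663i, |z|^2 = 1.0866
Iter 18: z = -0.4740 + -1.3405i, |z|^2 = 2.0216
Iter 19: z = -1.2653 + 0.6858i, |z|^2 = 2.0713

Answer: 20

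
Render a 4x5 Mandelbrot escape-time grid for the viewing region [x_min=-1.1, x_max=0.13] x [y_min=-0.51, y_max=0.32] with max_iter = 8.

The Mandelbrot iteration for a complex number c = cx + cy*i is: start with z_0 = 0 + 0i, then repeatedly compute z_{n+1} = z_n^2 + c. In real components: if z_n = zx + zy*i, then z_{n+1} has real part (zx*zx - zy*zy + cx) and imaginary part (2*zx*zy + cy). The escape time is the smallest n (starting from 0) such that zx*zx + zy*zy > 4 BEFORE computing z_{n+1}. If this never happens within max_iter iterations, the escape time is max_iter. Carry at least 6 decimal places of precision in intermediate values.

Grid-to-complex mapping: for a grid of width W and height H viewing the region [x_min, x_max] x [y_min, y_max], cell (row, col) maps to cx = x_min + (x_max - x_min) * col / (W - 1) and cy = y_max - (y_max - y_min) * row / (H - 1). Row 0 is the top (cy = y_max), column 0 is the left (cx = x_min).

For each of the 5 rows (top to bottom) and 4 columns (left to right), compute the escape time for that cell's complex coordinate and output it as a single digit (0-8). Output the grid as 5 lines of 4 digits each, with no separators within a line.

(row=0, col=0): c = -1.1000 + 0.3200i → escape time 8
(row=0, col=1): c = -0.6900 + 0.3200i → escape time 8
(row=0, col=2): c = -0.2800 + 0.3200i → escape time 8
(row=0, col=3): c = 0.1300 + 0.3200i → escape time 8
(row=1, col=0): c = -1.1000 + 0.1125i → escape time 8
(row=1, col=1): c = -0.6900 + 0.1125i → escape time 8
(row=1, col=2): c = -0.2800 + 0.1125i → escape time 8
(row=1, col=3): c = 0.1300 + 0.1125i → escape time 8
(row=2, col=0): c = -1.1000 + -0.0950i → escape time 8
(row=2, col=1): c = -0.6900 + -0.0950i → escape time 8
(row=2, col=2): c = -0.2800 + -0.0950i → escape time 8
(row=2, col=3): c = 0.1300 + -0.0950i → escape time 8
(row=3, col=0): c = -1.1000 + -0.3025i → escape time 8
(row=3, col=1): c = -0.6900 + -0.3025i → escape time 8
(row=3, col=2): c = -0.2800 + -0.3025i → escape time 8
(row=3, col=3): c = 0.1300 + -0.3025i → escape time 8
(row=4, col=0): c = -1.1000 + -0.5100i → escape time 5
(row=4, col=1): c = -0.6900 + -0.5100i → escape time 8
(row=4, col=2): c = -0.2800 + -0.5100i → escape time 8
(row=4, col=3): c = 0.1300 + -0.5100i → escape time 8

Answer: 8888
8888
8888
8888
5888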